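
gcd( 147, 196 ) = 49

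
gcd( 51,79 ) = 1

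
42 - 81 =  - 39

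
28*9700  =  271600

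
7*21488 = 150416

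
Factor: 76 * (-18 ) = - 2^3*3^2*19^1 = - 1368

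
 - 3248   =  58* (-56 ) 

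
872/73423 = 872/73423 = 0.01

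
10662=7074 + 3588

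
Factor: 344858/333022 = 641/619 =619^( - 1)*641^1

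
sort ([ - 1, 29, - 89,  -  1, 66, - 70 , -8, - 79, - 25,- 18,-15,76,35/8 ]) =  [  -  89, - 79 ,  -  70, - 25,- 18 , - 15, - 8, - 1, - 1,  35/8,29, 66,76 ]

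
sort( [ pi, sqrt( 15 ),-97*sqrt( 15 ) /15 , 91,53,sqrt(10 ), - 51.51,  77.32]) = [ - 51.51, - 97*sqrt( 15 )/15, pi, sqrt( 10),sqrt( 15),53, 77.32,91]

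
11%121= 11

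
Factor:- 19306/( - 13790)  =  7/5 = 5^( - 1)*7^1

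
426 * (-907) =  - 386382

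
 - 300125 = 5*( - 60025)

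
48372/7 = 48372/7 = 6910.29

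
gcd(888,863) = 1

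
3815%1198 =221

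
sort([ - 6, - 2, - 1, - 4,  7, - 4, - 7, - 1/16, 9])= [ - 7, -6, - 4, - 4, - 2, - 1, - 1/16,7,9 ] 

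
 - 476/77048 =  - 1 + 19143/19262 = - 0.01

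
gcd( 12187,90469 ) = 1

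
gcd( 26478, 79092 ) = 18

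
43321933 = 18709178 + 24612755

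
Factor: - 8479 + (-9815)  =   - 2^1*3^1*3049^1 = - 18294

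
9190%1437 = 568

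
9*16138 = 145242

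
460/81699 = 460/81699= 0.01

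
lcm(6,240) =240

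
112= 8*14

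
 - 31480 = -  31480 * 1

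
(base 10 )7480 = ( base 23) e35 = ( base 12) 43B4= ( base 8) 16470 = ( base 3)101021001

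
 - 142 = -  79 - 63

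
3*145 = 435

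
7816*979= 7651864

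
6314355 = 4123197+2191158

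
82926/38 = 2182 + 5/19=2182.26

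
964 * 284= 273776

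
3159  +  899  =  4058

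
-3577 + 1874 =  - 1703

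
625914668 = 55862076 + 570052592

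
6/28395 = 2/9465  =  0.00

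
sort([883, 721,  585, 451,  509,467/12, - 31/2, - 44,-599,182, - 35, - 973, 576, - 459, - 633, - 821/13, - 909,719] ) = [ - 973, - 909, - 633, - 599, - 459, - 821/13, - 44, - 35, - 31/2,467/12,182,451, 509,576, 585,719,721,  883 ]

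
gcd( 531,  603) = 9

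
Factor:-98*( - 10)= 2^2*5^1*7^2 =980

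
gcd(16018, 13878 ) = 2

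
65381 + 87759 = 153140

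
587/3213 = 587/3213 = 0.18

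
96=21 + 75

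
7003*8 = 56024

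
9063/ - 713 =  - 9063/713 = -12.71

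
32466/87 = 373 + 5/29  =  373.17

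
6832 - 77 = 6755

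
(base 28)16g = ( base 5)12333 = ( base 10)968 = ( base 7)2552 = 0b1111001000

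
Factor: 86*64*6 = 33024 =2^8* 3^1*43^1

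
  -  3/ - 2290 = 3/2290 = 0.00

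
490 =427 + 63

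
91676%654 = 116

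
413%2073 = 413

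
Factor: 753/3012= 2^( - 2 )=1/4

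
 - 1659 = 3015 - 4674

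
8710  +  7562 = 16272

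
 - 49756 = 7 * (-7108 )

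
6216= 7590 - 1374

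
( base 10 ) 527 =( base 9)645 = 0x20f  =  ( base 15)252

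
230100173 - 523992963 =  - 293892790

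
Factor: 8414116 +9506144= 17920260 = 2^2*3^2*5^1*29^1 *3433^1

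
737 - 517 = 220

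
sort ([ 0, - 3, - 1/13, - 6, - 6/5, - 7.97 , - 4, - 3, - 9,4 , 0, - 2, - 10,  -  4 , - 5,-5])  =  [ - 10,-9, - 7.97, - 6,-5 , - 5 , - 4, - 4,  -  3, -3,-2, - 6/5 , - 1/13, 0,0, 4 ]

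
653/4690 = 653/4690 = 0.14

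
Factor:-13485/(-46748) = 15/52=2^( - 2)*3^1*5^1*13^(-1)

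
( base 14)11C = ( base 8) 336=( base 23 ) 9F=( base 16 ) DE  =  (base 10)222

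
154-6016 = -5862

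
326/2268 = 163/1134 = 0.14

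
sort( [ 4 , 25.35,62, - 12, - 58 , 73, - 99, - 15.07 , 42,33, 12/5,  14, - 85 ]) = [ - 99, - 85,-58 ,-15.07,-12,12/5, 4,14, 25.35, 33, 42,62,73] 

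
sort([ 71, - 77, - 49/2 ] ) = [ - 77 , - 49/2, 71]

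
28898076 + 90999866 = 119897942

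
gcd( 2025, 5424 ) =3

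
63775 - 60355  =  3420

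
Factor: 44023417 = 44023417^1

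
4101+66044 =70145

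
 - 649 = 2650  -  3299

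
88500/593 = 88500/593 = 149.24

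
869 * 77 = 66913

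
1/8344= 1/8344   =  0.00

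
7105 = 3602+3503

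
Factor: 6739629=3^1*13^1*29^1* 59^1*101^1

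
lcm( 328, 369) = 2952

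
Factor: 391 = 17^1*23^1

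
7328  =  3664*2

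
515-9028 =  - 8513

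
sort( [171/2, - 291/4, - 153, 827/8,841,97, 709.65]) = [- 153,-291/4,171/2, 97,827/8,709.65, 841 ]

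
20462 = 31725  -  11263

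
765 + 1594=2359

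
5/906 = 5/906 = 0.01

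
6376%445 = 146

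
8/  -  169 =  -1 + 161/169 = - 0.05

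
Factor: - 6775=-5^2 * 271^1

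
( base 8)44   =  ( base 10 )36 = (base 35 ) 11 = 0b100100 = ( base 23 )1d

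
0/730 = 0 = 0.00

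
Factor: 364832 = 2^5*13^1*877^1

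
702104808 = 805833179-103728371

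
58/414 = 29/207 = 0.14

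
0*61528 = 0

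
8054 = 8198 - 144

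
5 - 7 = -2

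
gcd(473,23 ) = 1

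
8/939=8/939 =0.01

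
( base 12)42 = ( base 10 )50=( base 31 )1J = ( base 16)32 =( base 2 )110010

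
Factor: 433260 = 2^2*3^2*5^1*29^1 * 83^1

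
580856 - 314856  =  266000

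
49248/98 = 24624/49 = 502.53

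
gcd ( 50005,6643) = 73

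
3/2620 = 3/2620 = 0.00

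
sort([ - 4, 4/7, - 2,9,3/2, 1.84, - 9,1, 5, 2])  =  [ - 9, - 4, - 2,4/7, 1, 3/2,1.84,2, 5 , 9 ]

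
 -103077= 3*( - 34359 )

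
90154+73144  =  163298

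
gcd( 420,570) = 30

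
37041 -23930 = 13111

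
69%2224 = 69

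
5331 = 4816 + 515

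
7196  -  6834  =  362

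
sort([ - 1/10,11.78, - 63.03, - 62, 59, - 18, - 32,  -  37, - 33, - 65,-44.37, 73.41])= [  -  65,  -  63.03,-62, - 44.37, - 37,-33  , - 32, - 18, - 1/10, 11.78,  59, 73.41 ] 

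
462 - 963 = - 501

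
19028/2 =9514 = 9514.00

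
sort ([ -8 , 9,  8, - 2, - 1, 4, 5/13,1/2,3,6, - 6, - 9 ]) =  [- 9, - 8, - 6, - 2, -1,5/13,  1/2,  3, 4, 6,8, 9]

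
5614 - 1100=4514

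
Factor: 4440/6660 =2/3=2^1*3^( - 1)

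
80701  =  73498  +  7203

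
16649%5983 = 4683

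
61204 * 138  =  8446152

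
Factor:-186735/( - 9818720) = 2^( - 5)*3^1*59^1 * 109^( - 1 ) * 211^1 * 563^ ( - 1 ) = 37347/1963744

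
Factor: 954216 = 2^3*3^2* 29^1*457^1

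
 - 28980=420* ( - 69)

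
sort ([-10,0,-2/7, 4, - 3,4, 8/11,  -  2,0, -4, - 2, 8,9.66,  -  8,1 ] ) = [-10, - 8,-4, - 3,-2 , - 2, - 2/7,0,0, 8/11,1,4, 4,8,9.66] 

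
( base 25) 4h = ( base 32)3L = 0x75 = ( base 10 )117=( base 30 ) 3R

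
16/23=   16/23 =0.70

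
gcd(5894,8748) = 2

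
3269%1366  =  537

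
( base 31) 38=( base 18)5b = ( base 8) 145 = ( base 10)101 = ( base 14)73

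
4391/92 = 4391/92 = 47.73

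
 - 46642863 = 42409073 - 89051936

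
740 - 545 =195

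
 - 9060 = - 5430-3630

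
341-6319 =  - 5978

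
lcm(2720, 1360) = 2720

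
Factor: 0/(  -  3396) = 0^1 = 0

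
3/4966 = 3/4966 = 0.00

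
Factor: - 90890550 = - 2^1*3^2*5^2*201979^1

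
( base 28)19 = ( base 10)37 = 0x25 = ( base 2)100101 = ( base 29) 18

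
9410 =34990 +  - 25580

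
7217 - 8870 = - 1653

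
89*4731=421059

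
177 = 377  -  200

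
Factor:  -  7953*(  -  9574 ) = 2^1*3^1*11^1*241^1*4787^1  =  76142022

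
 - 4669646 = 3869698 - 8539344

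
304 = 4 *76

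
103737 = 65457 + 38280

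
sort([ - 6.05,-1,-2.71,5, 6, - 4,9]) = [ - 6.05, - 4 , - 2.71, - 1, 5,  6, 9] 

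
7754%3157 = 1440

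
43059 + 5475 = 48534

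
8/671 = 8/671 = 0.01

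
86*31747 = 2730242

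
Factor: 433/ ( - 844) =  - 2^( - 2 )*211^( - 1)*433^1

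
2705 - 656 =2049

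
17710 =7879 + 9831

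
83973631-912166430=-828192799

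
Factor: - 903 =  - 3^1 * 7^1*43^1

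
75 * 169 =12675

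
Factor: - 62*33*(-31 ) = 2^1*3^1 * 11^1*31^2 = 63426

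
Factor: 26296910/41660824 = 2^( - 2 )*5^1 * 29^1*821^ ( - 1)*6343^ (-1)*90679^1 = 13148455/20830412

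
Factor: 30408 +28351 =67^1 * 877^1 = 58759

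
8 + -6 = 2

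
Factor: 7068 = 2^2 *3^1 * 19^1 * 31^1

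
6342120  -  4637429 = 1704691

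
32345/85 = 380 +9/17 =380.53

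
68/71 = 68/71 =0.96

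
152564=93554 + 59010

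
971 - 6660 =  - 5689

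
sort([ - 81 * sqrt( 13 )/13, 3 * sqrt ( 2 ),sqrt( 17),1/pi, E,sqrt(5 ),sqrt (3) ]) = [- 81 *sqrt( 13)/13,  1/pi,sqrt(3 ),sqrt( 5),E, sqrt ( 17),  3*sqrt(2) ] 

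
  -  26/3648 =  - 1 + 1811/1824 =-  0.01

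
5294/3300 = 1+997/1650 = 1.60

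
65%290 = 65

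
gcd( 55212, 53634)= 6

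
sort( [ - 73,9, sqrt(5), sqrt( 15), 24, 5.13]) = [- 73,  sqrt (5), sqrt (15), 5.13, 9, 24 ] 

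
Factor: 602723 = 11^1*157^1*349^1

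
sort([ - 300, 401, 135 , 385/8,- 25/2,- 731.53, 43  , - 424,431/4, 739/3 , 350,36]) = [-731.53, - 424,-300, - 25/2,  36, 43,385/8,431/4, 135,739/3,350,  401]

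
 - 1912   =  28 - 1940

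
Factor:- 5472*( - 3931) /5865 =7170144/1955= 2^5 * 3^1 * 5^( - 1)*17^( -1 ) *19^1*23^( - 1 )*3931^1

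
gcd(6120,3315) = 255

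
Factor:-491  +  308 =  - 3^1 * 61^1 = - 183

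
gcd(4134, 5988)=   6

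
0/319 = 0 = 0.00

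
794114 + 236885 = 1030999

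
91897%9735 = 4282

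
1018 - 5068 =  - 4050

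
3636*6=21816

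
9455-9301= 154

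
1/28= 1/28=0.04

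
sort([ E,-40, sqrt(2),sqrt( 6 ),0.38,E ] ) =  [ - 40, 0.38,sqrt(2),sqrt (6),E,E ]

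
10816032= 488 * 22164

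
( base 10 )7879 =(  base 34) 6RP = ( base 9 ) 11724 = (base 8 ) 17307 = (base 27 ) alm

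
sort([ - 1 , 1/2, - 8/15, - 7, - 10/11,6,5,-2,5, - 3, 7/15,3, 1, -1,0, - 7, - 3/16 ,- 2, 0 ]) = [ - 7  , - 7, - 3, - 2, -2, - 1, - 1, - 10/11 , - 8/15,-3/16, 0,0, 7/15,1/2,1,3, 5,5,6 ]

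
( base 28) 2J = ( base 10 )75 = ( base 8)113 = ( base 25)30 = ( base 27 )2L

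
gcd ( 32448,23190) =6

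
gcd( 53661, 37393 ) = 1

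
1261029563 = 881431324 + 379598239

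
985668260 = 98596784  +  887071476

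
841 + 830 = 1671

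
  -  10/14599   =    -  10/14599 = - 0.00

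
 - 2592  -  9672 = - 12264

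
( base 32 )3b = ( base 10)107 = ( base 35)32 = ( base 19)5c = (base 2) 1101011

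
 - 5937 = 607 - 6544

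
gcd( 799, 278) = 1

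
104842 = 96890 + 7952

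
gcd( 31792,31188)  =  4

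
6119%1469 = 243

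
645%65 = 60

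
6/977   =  6/977 = 0.01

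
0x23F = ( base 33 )he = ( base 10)575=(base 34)GV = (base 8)1077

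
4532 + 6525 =11057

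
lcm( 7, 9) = 63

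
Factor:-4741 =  - 11^1*431^1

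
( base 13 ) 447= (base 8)1337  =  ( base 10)735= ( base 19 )20d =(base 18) 24f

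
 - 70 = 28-98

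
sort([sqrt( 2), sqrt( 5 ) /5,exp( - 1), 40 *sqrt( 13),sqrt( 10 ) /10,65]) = [ sqrt( 10 ) /10,exp( - 1),sqrt (5 )/5, sqrt( 2),65,  40*sqrt( 13 ) ]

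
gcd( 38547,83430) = 9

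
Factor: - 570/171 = -2^1*3^( - 1)* 5^1 = -10/3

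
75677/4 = 18919 + 1/4 = 18919.25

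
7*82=574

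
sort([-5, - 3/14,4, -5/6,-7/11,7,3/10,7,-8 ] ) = [ - 8 ,-5,-5/6,-7/11,  -  3/14,3/10,4, 7,7]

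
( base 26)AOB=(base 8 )16343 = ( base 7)30363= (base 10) 7395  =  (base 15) 22d0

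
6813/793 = 6813/793=8.59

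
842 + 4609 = 5451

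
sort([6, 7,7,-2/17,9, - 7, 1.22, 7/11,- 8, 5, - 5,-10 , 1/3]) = [  -  10, - 8, - 7,  -  5, - 2/17,1/3,7/11, 1.22,  5, 6,7, 7, 9]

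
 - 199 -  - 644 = 445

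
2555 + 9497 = 12052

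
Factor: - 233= - 233^1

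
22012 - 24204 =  - 2192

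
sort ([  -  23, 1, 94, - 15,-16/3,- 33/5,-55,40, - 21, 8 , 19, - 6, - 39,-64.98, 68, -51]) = [- 64.98, - 55, -51, -39, - 23,  -  21 , - 15,- 33/5 , -6, - 16/3,  1,8,  19, 40 , 68,94] 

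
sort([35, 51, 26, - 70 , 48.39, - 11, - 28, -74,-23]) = [ - 74, - 70,  -  28, - 23, - 11,  26, 35 , 48.39 , 51]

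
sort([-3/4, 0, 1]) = [ - 3/4, 0, 1]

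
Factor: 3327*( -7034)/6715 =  - 2^1* 3^1*5^(-1)*17^ (  -  1)*79^( - 1 )*1109^1*3517^1 = -  23402118/6715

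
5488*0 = 0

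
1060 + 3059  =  4119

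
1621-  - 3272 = 4893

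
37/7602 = 37/7602 =0.00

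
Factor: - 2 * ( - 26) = 2^2 * 13^1 = 52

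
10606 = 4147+6459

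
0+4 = 4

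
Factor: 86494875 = 3^1*5^3*230653^1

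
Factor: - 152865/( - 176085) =7^( - 1) * 13^( - 1) * 79^1 = 79/91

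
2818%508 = 278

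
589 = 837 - 248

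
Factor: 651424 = 2^5*20357^1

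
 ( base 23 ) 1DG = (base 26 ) 16C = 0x34c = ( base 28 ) 124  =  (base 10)844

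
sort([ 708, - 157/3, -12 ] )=[-157/3, - 12, 708]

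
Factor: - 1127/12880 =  - 7/80 = - 2^( - 4 ) * 5^( - 1)*7^1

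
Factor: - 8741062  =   - 2^1*11^1*83^1*4787^1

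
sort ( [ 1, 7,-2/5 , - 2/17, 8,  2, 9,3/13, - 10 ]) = [ - 10, - 2/5, - 2/17, 3/13,1,  2,  7,8,9] 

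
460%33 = 31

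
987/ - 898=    - 987/898 = - 1.10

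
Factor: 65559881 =4283^1*15307^1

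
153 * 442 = 67626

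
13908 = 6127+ 7781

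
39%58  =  39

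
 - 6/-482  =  3/241  =  0.01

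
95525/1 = 95525= 95525.00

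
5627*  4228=23790956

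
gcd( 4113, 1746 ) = 9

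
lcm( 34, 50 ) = 850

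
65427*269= 17599863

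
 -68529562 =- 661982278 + 593452716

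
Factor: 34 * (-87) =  - 2^1*3^1*17^1*29^1 = -2958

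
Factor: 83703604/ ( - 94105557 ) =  - 2^2*3^ (  -  4 ) * 7^( -1) * 13^( - 1)*17^( - 1 )*71^1* 751^( - 1)*294731^1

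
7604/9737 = 7604/9737 = 0.78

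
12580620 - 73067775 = -60487155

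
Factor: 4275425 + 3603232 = 7878657= 3^1*47^1 * 71^1 *787^1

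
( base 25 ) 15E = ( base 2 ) 1011111100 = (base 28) r8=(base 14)3C8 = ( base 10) 764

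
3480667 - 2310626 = 1170041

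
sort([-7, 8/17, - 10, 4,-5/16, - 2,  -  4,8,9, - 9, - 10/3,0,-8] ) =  [  -  10, - 9,  -  8, - 7,- 4 ,-10/3,  -  2,  -  5/16,0,8/17, 4,8,9]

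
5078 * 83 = 421474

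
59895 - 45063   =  14832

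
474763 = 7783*61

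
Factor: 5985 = 3^2*5^1*7^1*19^1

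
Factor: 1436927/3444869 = 41^1*101^1 * 347^1*1609^( - 1)*2141^(-1)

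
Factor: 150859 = 257^1*587^1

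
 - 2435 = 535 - 2970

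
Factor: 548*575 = 315100 = 2^2 * 5^2*23^1*137^1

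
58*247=14326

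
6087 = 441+5646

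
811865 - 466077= 345788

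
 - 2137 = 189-2326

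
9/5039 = 9/5039 =0.00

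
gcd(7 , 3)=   1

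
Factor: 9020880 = 2^4*3^2*5^1*11^1*17^1*67^1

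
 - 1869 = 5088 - 6957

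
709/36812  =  709/36812=0.02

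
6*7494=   44964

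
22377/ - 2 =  - 22377/2 = - 11188.50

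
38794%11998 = 2800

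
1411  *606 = 855066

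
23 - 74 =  - 51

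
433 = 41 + 392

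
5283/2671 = 1+2612/2671 = 1.98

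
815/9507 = 815/9507 = 0.09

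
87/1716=29/572 = 0.05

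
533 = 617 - 84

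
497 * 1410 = 700770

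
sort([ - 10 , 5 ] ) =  [ - 10, 5 ] 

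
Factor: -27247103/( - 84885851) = 13^1*67^( - 1)* 1266953^( - 1)*2095931^1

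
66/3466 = 33/1733=0.02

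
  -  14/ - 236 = 7/118 = 0.06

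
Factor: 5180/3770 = 2^1 * 7^1*13^(  -  1 )*29^( - 1)*37^1= 518/377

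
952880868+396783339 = 1349664207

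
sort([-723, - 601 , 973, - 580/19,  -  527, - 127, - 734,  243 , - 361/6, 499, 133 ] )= [-734, - 723, - 601, - 527 , - 127, -361/6, - 580/19 , 133,243, 499, 973] 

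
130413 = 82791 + 47622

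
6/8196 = 1/1366= 0.00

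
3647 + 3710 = 7357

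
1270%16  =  6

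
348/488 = 87/122 = 0.71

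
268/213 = 268/213 = 1.26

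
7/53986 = 7/53986 =0.00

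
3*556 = 1668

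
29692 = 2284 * 13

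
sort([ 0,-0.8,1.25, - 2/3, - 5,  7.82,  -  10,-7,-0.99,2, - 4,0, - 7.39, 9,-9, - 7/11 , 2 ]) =[ - 10, - 9,- 7.39,-7, - 5 ,  -  4 , - 0.99, - 0.8, - 2/3, - 7/11,0, 0, 1.25,2, 2 , 7.82, 9] 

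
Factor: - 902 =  - 2^1*11^1*41^1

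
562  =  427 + 135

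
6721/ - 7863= -6721/7863 =-0.85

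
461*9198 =4240278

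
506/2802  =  253/1401 = 0.18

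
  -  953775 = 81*( - 11775)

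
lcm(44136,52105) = 3751560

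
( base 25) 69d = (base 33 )3LS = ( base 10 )3988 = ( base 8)7624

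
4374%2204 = 2170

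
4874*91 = 443534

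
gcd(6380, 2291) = 29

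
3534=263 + 3271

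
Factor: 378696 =2^3*3^1*31^1*509^1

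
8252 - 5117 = 3135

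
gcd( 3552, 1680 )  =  48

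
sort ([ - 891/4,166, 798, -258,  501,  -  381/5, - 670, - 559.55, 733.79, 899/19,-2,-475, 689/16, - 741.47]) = [-741.47, - 670, - 559.55, - 475, - 258, - 891/4, - 381/5, - 2,689/16, 899/19, 166 , 501 , 733.79, 798]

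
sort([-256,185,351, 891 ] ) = [ - 256,185,351 , 891]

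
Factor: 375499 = 113^1*3323^1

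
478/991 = 478/991 = 0.48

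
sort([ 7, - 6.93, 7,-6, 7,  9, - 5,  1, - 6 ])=[-6.93,-6,-6,  -  5,1,7, 7,7,9 ]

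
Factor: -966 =-2^1 * 3^1*7^1*23^1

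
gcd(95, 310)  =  5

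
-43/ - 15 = 2 + 13/15 = 2.87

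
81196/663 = 122+ 310/663 = 122.47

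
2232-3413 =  - 1181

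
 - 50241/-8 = 50241/8 = 6280.12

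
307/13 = 23 + 8/13=23.62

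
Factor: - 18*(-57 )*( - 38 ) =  - 38988= - 2^2 * 3^3*19^2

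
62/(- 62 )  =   - 1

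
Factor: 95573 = 31^1*3083^1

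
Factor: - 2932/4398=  - 2^1*3^( - 1) =- 2/3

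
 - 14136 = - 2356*6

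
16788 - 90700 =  - 73912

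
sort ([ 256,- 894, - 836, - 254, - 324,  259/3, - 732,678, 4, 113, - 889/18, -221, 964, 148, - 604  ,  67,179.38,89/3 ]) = [ - 894, - 836, - 732, - 604, -324, - 254,-221, - 889/18 , 4,89/3, 67,  259/3, 113,  148,179.38,256,678,964]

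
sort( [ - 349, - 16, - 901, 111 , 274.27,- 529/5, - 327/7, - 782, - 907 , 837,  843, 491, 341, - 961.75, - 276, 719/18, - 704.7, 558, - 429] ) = [ - 961.75 , - 907, - 901, - 782, - 704.7, - 429, - 349, - 276, - 529/5, - 327/7,-16, 719/18,111,274.27, 341,  491, 558, 837,  843]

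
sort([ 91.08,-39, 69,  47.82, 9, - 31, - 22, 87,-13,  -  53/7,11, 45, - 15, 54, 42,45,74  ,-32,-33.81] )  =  [ -39,- 33.81 , - 32,-31, - 22, - 15,-13,-53/7,9,11, 42, 45, 45, 47.82, 54, 69, 74, 87, 91.08] 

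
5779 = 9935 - 4156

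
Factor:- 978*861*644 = -2^3*3^2*7^2*23^1*41^1*163^1 = - 542285352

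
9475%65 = 50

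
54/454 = 27/227  =  0.12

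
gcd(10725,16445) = 715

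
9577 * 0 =0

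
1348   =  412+936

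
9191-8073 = 1118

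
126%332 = 126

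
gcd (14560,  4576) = 416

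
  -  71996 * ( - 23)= 1655908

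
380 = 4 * 95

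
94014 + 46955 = 140969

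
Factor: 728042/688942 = 931/881 = 7^2*19^1*881^( - 1 )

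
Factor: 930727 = 7^1  *  132961^1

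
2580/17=2580/17 = 151.76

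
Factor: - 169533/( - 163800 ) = 2^( - 3)*3^2 * 5^( - 2 )*23^1   =  207/200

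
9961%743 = 302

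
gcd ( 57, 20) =1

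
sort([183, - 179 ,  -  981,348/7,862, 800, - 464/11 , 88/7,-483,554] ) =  [ - 981, - 483, -179, - 464/11, 88/7 , 348/7, 183,554, 800,862]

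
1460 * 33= 48180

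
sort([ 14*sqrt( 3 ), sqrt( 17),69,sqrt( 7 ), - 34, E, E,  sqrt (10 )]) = [ - 34,sqrt(7 ) , E,E , sqrt( 10 ),sqrt (17 ),14*sqrt( 3 ) , 69]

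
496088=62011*8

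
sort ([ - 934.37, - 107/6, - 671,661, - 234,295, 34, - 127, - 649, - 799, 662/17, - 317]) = [ - 934.37, - 799, -671, - 649, - 317 , - 234, - 127,-107/6,  34, 662/17, 295, 661]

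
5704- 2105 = 3599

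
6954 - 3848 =3106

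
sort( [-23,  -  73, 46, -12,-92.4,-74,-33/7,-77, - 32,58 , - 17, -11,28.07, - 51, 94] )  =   [ - 92.4 ,-77,-74, - 73,- 51,-32 ,-23, -17 , - 12, - 11,-33/7, 28.07, 46, 58, 94] 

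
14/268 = 7/134=0.05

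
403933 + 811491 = 1215424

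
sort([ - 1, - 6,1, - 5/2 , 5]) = [ - 6, -5/2 , - 1, 1,  5 ] 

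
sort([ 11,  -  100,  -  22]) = [ - 100,-22,11]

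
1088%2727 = 1088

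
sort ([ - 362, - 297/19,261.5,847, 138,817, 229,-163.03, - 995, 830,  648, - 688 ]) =[ - 995, - 688, - 362,- 163.03, - 297/19, 138,229, 261.5, 648, 817, 830 , 847]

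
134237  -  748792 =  -614555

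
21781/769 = 21781/769  =  28.32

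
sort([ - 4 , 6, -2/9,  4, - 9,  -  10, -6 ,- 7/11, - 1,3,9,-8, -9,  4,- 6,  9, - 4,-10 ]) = [ - 10, - 10,- 9,-9,-8, - 6, - 6, - 4, - 4, - 1, - 7/11,-2/9, 3,4,4,6,9,9]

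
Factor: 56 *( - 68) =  - 3808 = - 2^5 * 7^1 * 17^1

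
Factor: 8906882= 2^1*4453441^1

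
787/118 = 787/118 =6.67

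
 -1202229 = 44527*( - 27)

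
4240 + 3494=7734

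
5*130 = 650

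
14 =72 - 58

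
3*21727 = 65181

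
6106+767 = 6873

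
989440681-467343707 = 522096974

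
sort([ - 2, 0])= [ - 2, 0]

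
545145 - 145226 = 399919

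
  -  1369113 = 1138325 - 2507438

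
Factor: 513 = 3^3*19^1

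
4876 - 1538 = 3338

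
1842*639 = 1177038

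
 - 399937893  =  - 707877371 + 307939478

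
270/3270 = 9/109 = 0.08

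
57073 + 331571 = 388644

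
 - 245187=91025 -336212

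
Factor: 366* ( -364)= - 133224= - 2^3 * 3^1*7^1 * 13^1*61^1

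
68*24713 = 1680484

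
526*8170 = 4297420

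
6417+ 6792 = 13209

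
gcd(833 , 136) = 17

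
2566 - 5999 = -3433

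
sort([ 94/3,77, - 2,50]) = [ - 2, 94/3,50, 77 ]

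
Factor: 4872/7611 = 1624/2537 =2^3*7^1*29^1*43^(-1)*59^(-1)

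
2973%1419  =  135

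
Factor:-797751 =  - 3^2*137^1 * 647^1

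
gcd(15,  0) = 15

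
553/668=553/668 = 0.83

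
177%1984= 177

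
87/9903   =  29/3301=0.01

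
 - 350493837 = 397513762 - 748007599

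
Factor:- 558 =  - 2^1 *3^2*31^1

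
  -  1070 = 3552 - 4622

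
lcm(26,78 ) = 78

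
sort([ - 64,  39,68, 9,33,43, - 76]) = [ - 76, - 64,9,33, 39, 43,68]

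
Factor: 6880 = 2^5* 5^1*43^1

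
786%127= 24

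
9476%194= 164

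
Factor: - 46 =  - 2^1*23^1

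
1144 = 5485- 4341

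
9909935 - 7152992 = 2756943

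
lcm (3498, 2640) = 139920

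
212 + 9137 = 9349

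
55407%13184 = 2671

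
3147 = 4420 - 1273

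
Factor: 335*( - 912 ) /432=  - 3^( - 2 )*5^1  *  19^1*  67^1=- 6365/9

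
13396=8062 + 5334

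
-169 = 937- 1106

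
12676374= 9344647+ 3331727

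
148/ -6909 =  - 1+6761/6909 = - 0.02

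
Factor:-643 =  - 643^1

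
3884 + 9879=13763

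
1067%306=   149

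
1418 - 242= 1176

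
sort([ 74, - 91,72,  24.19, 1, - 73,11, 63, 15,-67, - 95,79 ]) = [ - 95, - 91, -73 , - 67, 1, 11,15, 24.19, 63, 72, 74, 79 ]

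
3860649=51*75699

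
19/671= 19/671  =  0.03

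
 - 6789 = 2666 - 9455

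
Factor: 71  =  71^1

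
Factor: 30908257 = 30908257^1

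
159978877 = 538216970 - 378238093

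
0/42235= 0 = 0.00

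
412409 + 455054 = 867463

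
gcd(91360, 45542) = 2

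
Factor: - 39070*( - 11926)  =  465948820 = 2^2*5^1*67^1*89^1 *3907^1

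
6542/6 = 3271/3 = 1090.33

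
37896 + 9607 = 47503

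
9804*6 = 58824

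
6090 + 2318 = 8408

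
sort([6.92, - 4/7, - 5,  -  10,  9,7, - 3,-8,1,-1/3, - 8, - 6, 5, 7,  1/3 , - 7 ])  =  [ - 10, - 8, - 8, - 7, - 6 , - 5 ,  -  3,-4/7, - 1/3,1/3, 1, 5,6.92, 7, 7,9 ] 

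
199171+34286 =233457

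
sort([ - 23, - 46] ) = [ - 46,- 23]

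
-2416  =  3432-5848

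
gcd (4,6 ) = 2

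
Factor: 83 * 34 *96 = 2^6*3^1*17^1*83^1 = 270912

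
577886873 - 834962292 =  - 257075419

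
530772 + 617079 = 1147851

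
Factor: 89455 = 5^1*17891^1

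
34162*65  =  2220530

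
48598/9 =5399+7/9 = 5399.78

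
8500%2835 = 2830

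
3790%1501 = 788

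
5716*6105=34896180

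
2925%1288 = 349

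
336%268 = 68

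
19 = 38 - 19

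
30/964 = 15/482  =  0.03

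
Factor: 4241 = 4241^1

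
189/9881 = 189/9881 = 0.02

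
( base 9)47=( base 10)43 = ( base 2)101011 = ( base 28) 1f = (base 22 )1l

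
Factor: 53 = 53^1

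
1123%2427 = 1123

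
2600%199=13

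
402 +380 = 782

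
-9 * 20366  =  -183294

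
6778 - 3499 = 3279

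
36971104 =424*87196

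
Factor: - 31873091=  - 5581^1 * 5711^1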